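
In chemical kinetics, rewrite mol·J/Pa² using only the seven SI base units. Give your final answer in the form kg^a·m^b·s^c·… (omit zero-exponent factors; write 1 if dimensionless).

kg⁻¹·m⁴·s²·mol

Pa = N/m² (pressure = force per area),
    = kg·m⁻¹·s⁻².
So Pa⁻² = kg⁻²·m²·s⁴.
J = N·m (work = force × distance),
    = kg·m²·s⁻².
Combining: mol·Pa⁻²·J = mol · (kg⁻²·m²·s⁴) · (kg·m²·s⁻²) = kg⁻¹·m⁴·s²·mol.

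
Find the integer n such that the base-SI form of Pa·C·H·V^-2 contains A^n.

1

Pa = N/m² (pressure = force per area),
    = kg·m⁻¹·s⁻².
C = A·s = s·A (charge = current × time).
H = Wb/A (inductance = flux per current),
    = kg·m²·s⁻²·A⁻².
V = W/A (potential = power per current),
    = kg·m²·s⁻³·A⁻¹.
So V⁻² = kg⁻²·m⁻⁴·s⁶·A².
Combining: Pa·C·H·V⁻² = (kg·m⁻¹·s⁻²) · (s·A) · (kg·m²·s⁻²·A⁻²) · (kg⁻²·m⁻⁴·s⁶·A²) = m⁻³·s³·A.
The exponent of A is 1.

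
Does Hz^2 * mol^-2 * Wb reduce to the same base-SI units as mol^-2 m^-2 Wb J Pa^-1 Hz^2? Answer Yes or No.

Left side:
  Hz = 1/s = s⁻¹ (frequency is cycles per second).
  So Hz² = s⁻².
  Wb = V·s (flux: a volt is a weber per second),
      = kg·m²·s⁻²·A⁻¹.
  Combining: Hz²·mol⁻²·Wb = s⁻² · mol⁻² · (kg·m²·s⁻²·A⁻¹) = kg·m²·s⁻⁴·A⁻¹·mol⁻².
Right side:
  Wb = V·s (flux: a volt is a weber per second),
      = kg·m²·s⁻²·A⁻¹.
  J = N·m (work = force × distance),
      = kg·m²·s⁻².
  Pa = N/m² (pressure = force per area),
      = kg·m⁻¹·s⁻².
  So Pa⁻¹ = kg⁻¹·m·s².
  Hz = 1/s = s⁻¹ (frequency is cycles per second).
  So Hz² = s⁻².
  Combining: mol⁻²·m⁻²·Wb·J·Pa⁻¹·Hz² = mol⁻² · m⁻² · (kg·m²·s⁻²·A⁻¹) · (kg·m²·s⁻²) · (kg⁻¹·m·s²) · s⁻² = kg·m³·s⁻⁴·A⁻¹·mol⁻².
Left is kg·m²·s⁻⁴·A⁻¹·mol⁻²; right is kg·m³·s⁻⁴·A⁻¹·mol⁻² — different.

No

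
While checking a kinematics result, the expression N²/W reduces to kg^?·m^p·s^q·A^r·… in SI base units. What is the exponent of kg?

1

W = J/s (power = energy per time),
    = kg·m²·s⁻³.
So W⁻¹ = kg⁻¹·m⁻²·s³.
N = kg·m/s² = kg·m·s⁻² (force = mass × acceleration).
So N² = kg²·m²·s⁻⁴.
Combining: W⁻¹·N² = (kg⁻¹·m⁻²·s³) · (kg²·m²·s⁻⁴) = kg·s⁻¹.
The exponent of kg is 1.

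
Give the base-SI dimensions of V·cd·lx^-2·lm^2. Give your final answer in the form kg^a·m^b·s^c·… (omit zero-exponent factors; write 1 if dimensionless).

V = W/A (potential = power per current),
    = kg·m²·s⁻³·A⁻¹.
lx = lm/m² (illuminance = luminous flux per area),
    = m⁻²·cd.
So lx⁻² = m⁴·cd⁻².
lm = cd·sr = cd (luminous flux; sr is dimensionless).
So lm² = cd².
Combining: V·cd·lx⁻²·lm² = (kg·m²·s⁻³·A⁻¹) · cd · (m⁴·cd⁻²) · cd² = kg·m⁶·s⁻³·A⁻¹·cd.

kg·m⁶·s⁻³·A⁻¹·cd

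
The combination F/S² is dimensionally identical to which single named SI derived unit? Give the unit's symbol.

S = kg⁻¹·m⁻²·s³·A².
So S⁻² = kg²·m⁴·s⁻⁶·A⁻⁴.
F = kg⁻¹·m⁻²·s⁴·A².
Combining: S⁻²·F = (kg²·m⁴·s⁻⁶·A⁻⁴) · (kg⁻¹·m⁻²·s⁴·A²) = kg·m²·s⁻²·A⁻².
kg·m²·s⁻²·A⁻² is the base-SI form of the henry.

H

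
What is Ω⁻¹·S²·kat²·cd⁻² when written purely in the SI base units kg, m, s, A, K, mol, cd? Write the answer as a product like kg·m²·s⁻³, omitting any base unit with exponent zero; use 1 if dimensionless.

kg⁻³·m⁻⁶·s⁷·A⁶·mol²·cd⁻²

Ω = kg·m²·s⁻³·A⁻².
So Ω⁻¹ = kg⁻¹·m⁻²·s³·A².
S = kg⁻¹·m⁻²·s³·A².
So S² = kg⁻²·m⁻⁴·s⁶·A⁴.
kat = s⁻¹·mol.
So kat² = s⁻²·mol².
Combining: Ω⁻¹·S²·kat²·cd⁻² = (kg⁻¹·m⁻²·s³·A²) · (kg⁻²·m⁻⁴·s⁶·A⁴) · (s⁻²·mol²) · cd⁻² = kg⁻³·m⁻⁶·s⁷·A⁶·mol²·cd⁻².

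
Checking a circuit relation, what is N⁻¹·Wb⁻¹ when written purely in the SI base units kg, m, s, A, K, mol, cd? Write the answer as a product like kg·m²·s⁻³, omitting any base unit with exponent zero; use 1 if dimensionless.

N = kg·m/s² = kg·m·s⁻² (force = mass × acceleration).
So N⁻¹ = kg⁻¹·m⁻¹·s².
Wb = V·s (flux: a volt is a weber per second),
    = kg·m²·s⁻²·A⁻¹.
So Wb⁻¹ = kg⁻¹·m⁻²·s²·A.
Combining: N⁻¹·Wb⁻¹ = (kg⁻¹·m⁻¹·s²) · (kg⁻¹·m⁻²·s²·A) = kg⁻²·m⁻³·s⁴·A.

kg⁻²·m⁻³·s⁴·A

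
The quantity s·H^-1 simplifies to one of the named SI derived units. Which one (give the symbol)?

S

H = Wb/A (inductance = flux per current),
    = kg·m²·s⁻²·A⁻².
So H⁻¹ = kg⁻¹·m⁻²·s²·A².
Combining: s·H⁻¹ = s · (kg⁻¹·m⁻²·s²·A²) = kg⁻¹·m⁻²·s³·A².
kg⁻¹·m⁻²·s³·A² is the base-SI form of the siemens.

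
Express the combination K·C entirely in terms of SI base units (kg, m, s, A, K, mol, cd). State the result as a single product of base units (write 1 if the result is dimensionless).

C = s·A.
Combining: K·C = K · (s·A) = s·A·K.

s·A·K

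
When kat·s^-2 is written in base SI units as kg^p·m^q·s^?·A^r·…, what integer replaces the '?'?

-3

kat = s⁻¹·mol.
Combining: kat·s⁻² = (s⁻¹·mol) · s⁻² = s⁻³·mol.
The exponent of s is -3.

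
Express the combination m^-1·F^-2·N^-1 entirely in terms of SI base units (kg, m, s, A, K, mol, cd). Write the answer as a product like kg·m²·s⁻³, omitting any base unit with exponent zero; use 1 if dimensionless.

F = C/V (capacitance = charge per voltage),
    = A·s/(kg·m²·s⁻³·A⁻¹) (substituting C and V),
    = kg⁻¹·m⁻²·s⁴·A².
So F⁻² = kg²·m⁴·s⁻⁸·A⁻⁴.
N = kg·m/s² = kg·m·s⁻² (force = mass × acceleration).
So N⁻¹ = kg⁻¹·m⁻¹·s².
Combining: m⁻¹·F⁻²·N⁻¹ = m⁻¹ · (kg²·m⁴·s⁻⁸·A⁻⁴) · (kg⁻¹·m⁻¹·s²) = kg·m²·s⁻⁶·A⁻⁴.

kg·m²·s⁻⁶·A⁻⁴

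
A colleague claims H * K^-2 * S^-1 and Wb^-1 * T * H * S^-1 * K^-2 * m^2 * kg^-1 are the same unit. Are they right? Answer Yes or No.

No

Left side:
  H = Wb/A (inductance = flux per current),
      = kg·m²·s⁻²·A⁻².
  S = 1/Ω (conductance is reciprocal resistance),
      = kg⁻¹·m⁻²·s³·A².
  So S⁻¹ = kg·m²·s⁻³·A⁻².
  Combining: H·K⁻²·S⁻¹ = (kg·m²·s⁻²·A⁻²) · K⁻² · (kg·m²·s⁻³·A⁻²) = kg²·m⁴·s⁻⁵·A⁻⁴·K⁻².
Right side:
  Wb = V·s (flux: a volt is a weber per second),
      = kg·m²·s⁻²·A⁻¹.
  So Wb⁻¹ = kg⁻¹·m⁻²·s²·A.
  T = Wb/m² (flux density = flux per area),
      = kg·s⁻²·A⁻¹.
  H = Wb/A (inductance = flux per current),
      = kg·m²·s⁻²·A⁻².
  S = 1/Ω (conductance is reciprocal resistance),
      = kg⁻¹·m⁻²·s³·A².
  So S⁻¹ = kg·m²·s⁻³·A⁻².
  Combining: Wb⁻¹·T·H·S⁻¹·K⁻²·m²·kg⁻¹ = (kg⁻¹·m⁻²·s²·A) · (kg·s⁻²·A⁻¹) · (kg·m²·s⁻²·A⁻²) · (kg·m²·s⁻³·A⁻²) · K⁻² · m² · kg⁻¹ = kg·m⁴·s⁻⁵·A⁻⁴·K⁻².
Left is kg²·m⁴·s⁻⁵·A⁻⁴·K⁻²; right is kg·m⁴·s⁻⁵·A⁻⁴·K⁻² — different.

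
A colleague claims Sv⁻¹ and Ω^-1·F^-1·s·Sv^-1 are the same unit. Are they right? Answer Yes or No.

Yes

Left side:
  Sv = m²·s⁻².
  So Sv⁻¹ = m⁻²·s².
Right side:
  Ω = V/A (resistance = voltage per current),
      = kg·m²·s⁻³·A⁻².
  So Ω⁻¹ = kg⁻¹·m⁻²·s³·A².
  F = C/V (capacitance = charge per voltage),
      = A·s/(kg·m²·s⁻³·A⁻¹) (substituting C and V),
      = kg⁻¹·m⁻²·s⁴·A².
  So F⁻¹ = kg·m²·s⁻⁴·A⁻².
  Sv = J/kg (equivalent dose = energy per mass),
      = m²·s⁻².
  So Sv⁻¹ = m⁻²·s².
  Combining: Ω⁻¹·F⁻¹·s·Sv⁻¹ = (kg⁻¹·m⁻²·s³·A²) · (kg·m²·s⁻⁴·A⁻²) · s · (m⁻²·s²) = m⁻²·s².
Both reduce to m⁻²·s².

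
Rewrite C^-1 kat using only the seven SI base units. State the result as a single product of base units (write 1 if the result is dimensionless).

C = A·s = s·A (charge = current × time).
So C⁻¹ = s⁻¹·A⁻¹.
kat = mol/s = s⁻¹·mol (catalytic activity).
Combining: C⁻¹·kat = (s⁻¹·A⁻¹) · (s⁻¹·mol) = s⁻²·A⁻¹·mol.

s⁻²·A⁻¹·mol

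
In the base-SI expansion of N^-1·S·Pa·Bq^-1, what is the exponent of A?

N = kg·m/s² = kg·m·s⁻² (force = mass × acceleration).
So N⁻¹ = kg⁻¹·m⁻¹·s².
S = 1/Ω (conductance is reciprocal resistance),
    = kg⁻¹·m⁻²·s³·A².
Pa = N/m² (pressure = force per area),
    = kg·m⁻¹·s⁻².
Bq = 1/s = s⁻¹ (activity is decays per second).
So Bq⁻¹ = s.
Combining: N⁻¹·S·Pa·Bq⁻¹ = (kg⁻¹·m⁻¹·s²) · (kg⁻¹·m⁻²·s³·A²) · (kg·m⁻¹·s⁻²) · s = kg⁻¹·m⁻⁴·s⁴·A².
The exponent of A is 2.

2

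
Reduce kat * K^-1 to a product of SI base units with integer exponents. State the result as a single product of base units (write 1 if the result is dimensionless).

kat = mol/s = s⁻¹·mol (catalytic activity).
Combining: kat·K⁻¹ = (s⁻¹·mol) · K⁻¹ = s⁻¹·K⁻¹·mol.

s⁻¹·K⁻¹·mol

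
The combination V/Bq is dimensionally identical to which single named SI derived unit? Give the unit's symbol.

Bq = s⁻¹.
So Bq⁻¹ = s.
V = kg·m²·s⁻³·A⁻¹.
Combining: Bq⁻¹·V = s · (kg·m²·s⁻³·A⁻¹) = kg·m²·s⁻²·A⁻¹.
kg·m²·s⁻²·A⁻¹ is the base-SI form of the weber.

Wb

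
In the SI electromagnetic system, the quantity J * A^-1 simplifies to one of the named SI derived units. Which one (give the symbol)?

J = kg·m²·s⁻².
Combining: J·A⁻¹ = (kg·m²·s⁻²) · A⁻¹ = kg·m²·s⁻²·A⁻¹.
kg·m²·s⁻²·A⁻¹ is the base-SI form of the weber.

Wb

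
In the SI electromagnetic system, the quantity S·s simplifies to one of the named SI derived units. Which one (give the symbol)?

F

S = 1/Ω (conductance is reciprocal resistance),
    = kg⁻¹·m⁻²·s³·A².
Combining: S·s = (kg⁻¹·m⁻²·s³·A²) · s = kg⁻¹·m⁻²·s⁴·A².
kg⁻¹·m⁻²·s⁴·A² is the base-SI form of the farad.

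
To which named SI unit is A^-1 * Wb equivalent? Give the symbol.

H

Wb = V·s (flux: a volt is a weber per second),
    = kg·m²·s⁻²·A⁻¹.
Combining: A⁻¹·Wb = A⁻¹ · (kg·m²·s⁻²·A⁻¹) = kg·m²·s⁻²·A⁻².
kg·m²·s⁻²·A⁻² is the base-SI form of the henry.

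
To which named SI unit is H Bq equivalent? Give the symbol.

Ω

H = Wb/A (inductance = flux per current),
    = kg·m²·s⁻²·A⁻².
Bq = 1/s = s⁻¹ (activity is decays per second).
Combining: H·Bq = (kg·m²·s⁻²·A⁻²) · s⁻¹ = kg·m²·s⁻³·A⁻².
kg·m²·s⁻³·A⁻² is the base-SI form of the ohm.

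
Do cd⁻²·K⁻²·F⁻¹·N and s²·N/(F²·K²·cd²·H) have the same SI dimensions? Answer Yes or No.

Yes

Left side:
  F = C/V (capacitance = charge per voltage),
      = A·s/(kg·m²·s⁻³·A⁻¹) (substituting C and V),
      = kg⁻¹·m⁻²·s⁴·A².
  So F⁻¹ = kg·m²·s⁻⁴·A⁻².
  N = kg·m/s² = kg·m·s⁻² (force = mass × acceleration).
  Combining: cd⁻²·K⁻²·F⁻¹·N = cd⁻² · K⁻² · (kg·m²·s⁻⁴·A⁻²) · (kg·m·s⁻²) = kg²·m³·s⁻⁶·A⁻²·K⁻²·cd⁻².
Right side:
  F = kg⁻¹·m⁻²·s⁴·A².
  So F⁻² = kg²·m⁴·s⁻⁸·A⁻⁴.
  N = kg·m·s⁻².
  H = kg·m²·s⁻²·A⁻².
  So H⁻¹ = kg⁻¹·m⁻²·s²·A².
  Combining: F⁻²·K⁻²·cd⁻²·s²·N·H⁻¹ = (kg²·m⁴·s⁻⁸·A⁻⁴) · K⁻² · cd⁻² · s² · (kg·m·s⁻²) · (kg⁻¹·m⁻²·s²·A²) = kg²·m³·s⁻⁶·A⁻²·K⁻²·cd⁻².
Both reduce to kg²·m³·s⁻⁶·A⁻²·K⁻²·cd⁻².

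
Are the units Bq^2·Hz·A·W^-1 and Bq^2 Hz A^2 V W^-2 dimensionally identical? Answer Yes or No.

Yes

Left side:
  Bq = 1/s = s⁻¹ (activity is decays per second).
  So Bq² = s⁻².
  Hz = 1/s = s⁻¹ (frequency is cycles per second).
  W = J/s (power = energy per time),
      = kg·m²·s⁻³.
  So W⁻¹ = kg⁻¹·m⁻²·s³.
  Combining: Bq²·Hz·A·W⁻¹ = s⁻² · s⁻¹ · A · (kg⁻¹·m⁻²·s³) = kg⁻¹·m⁻²·A.
Right side:
  Bq = 1/s = s⁻¹ (activity is decays per second).
  So Bq² = s⁻².
  Hz = 1/s = s⁻¹ (frequency is cycles per second).
  V = W/A (potential = power per current),
      = kg·m²·s⁻³·A⁻¹.
  W = J/s (power = energy per time),
      = kg·m²·s⁻³.
  So W⁻² = kg⁻²·m⁻⁴·s⁶.
  Combining: Bq²·Hz·A²·V·W⁻² = s⁻² · s⁻¹ · A² · (kg·m²·s⁻³·A⁻¹) · (kg⁻²·m⁻⁴·s⁶) = kg⁻¹·m⁻²·A.
Both reduce to kg⁻¹·m⁻²·A.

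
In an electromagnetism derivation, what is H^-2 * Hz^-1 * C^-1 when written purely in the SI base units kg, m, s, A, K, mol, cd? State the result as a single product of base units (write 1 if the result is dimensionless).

H = kg·m²·s⁻²·A⁻².
So H⁻² = kg⁻²·m⁻⁴·s⁴·A⁴.
Hz = s⁻¹.
So Hz⁻¹ = s.
C = s·A.
So C⁻¹ = s⁻¹·A⁻¹.
Combining: H⁻²·Hz⁻¹·C⁻¹ = (kg⁻²·m⁻⁴·s⁴·A⁴) · s · (s⁻¹·A⁻¹) = kg⁻²·m⁻⁴·s⁴·A³.

kg⁻²·m⁻⁴·s⁴·A³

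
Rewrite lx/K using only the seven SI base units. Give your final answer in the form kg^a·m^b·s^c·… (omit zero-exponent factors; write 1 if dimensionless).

m⁻²·K⁻¹·cd

lx = m⁻²·cd.
Combining: lx·K⁻¹ = (m⁻²·cd) · K⁻¹ = m⁻²·K⁻¹·cd.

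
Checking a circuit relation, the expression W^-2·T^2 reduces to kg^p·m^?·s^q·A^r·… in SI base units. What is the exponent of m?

W = J/s (power = energy per time),
    = kg·m²·s⁻³.
So W⁻² = kg⁻²·m⁻⁴·s⁶.
T = Wb/m² (flux density = flux per area),
    = kg·s⁻²·A⁻¹.
So T² = kg²·s⁻⁴·A⁻².
Combining: W⁻²·T² = (kg⁻²·m⁻⁴·s⁶) · (kg²·s⁻⁴·A⁻²) = m⁻⁴·s²·A⁻².
The exponent of m is -4.

-4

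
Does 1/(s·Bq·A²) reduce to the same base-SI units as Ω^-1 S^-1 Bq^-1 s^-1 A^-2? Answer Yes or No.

Yes

Left side:
  Bq = 1/s = s⁻¹ (activity is decays per second).
  So Bq⁻¹ = s.
  Combining: s⁻¹·Bq⁻¹·A⁻² = s⁻¹ · s · A⁻² = A⁻².
Right side:
  Ω = V/A (resistance = voltage per current),
      = kg·m²·s⁻³·A⁻².
  So Ω⁻¹ = kg⁻¹·m⁻²·s³·A².
  S = 1/Ω (conductance is reciprocal resistance),
      = kg⁻¹·m⁻²·s³·A².
  So S⁻¹ = kg·m²·s⁻³·A⁻².
  Bq = 1/s = s⁻¹ (activity is decays per second).
  So Bq⁻¹ = s.
  Combining: Ω⁻¹·S⁻¹·Bq⁻¹·s⁻¹·A⁻² = (kg⁻¹·m⁻²·s³·A²) · (kg·m²·s⁻³·A⁻²) · s · s⁻¹ · A⁻² = A⁻².
Both reduce to A⁻².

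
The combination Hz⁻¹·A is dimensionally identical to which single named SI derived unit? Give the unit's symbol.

C

Hz = 1/s = s⁻¹ (frequency is cycles per second).
So Hz⁻¹ = s.
Combining: Hz⁻¹·A = s · A = s·A.
s·A is the base-SI form of the coulomb.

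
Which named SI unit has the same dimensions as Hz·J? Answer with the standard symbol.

W

Hz = 1/s = s⁻¹ (frequency is cycles per second).
J = N·m (work = force × distance),
    = kg·m²·s⁻².
Combining: Hz·J = s⁻¹ · (kg·m²·s⁻²) = kg·m²·s⁻³.
kg·m²·s⁻³ is the base-SI form of the watt.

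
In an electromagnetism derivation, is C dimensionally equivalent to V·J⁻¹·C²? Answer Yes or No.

Left side:
  C = s·A.
Right side:
  V = W/A (potential = power per current),
      = kg·m²·s⁻³·A⁻¹.
  J = N·m (work = force × distance),
      = kg·m²·s⁻².
  So J⁻¹ = kg⁻¹·m⁻²·s².
  C = A·s = s·A (charge = current × time).
  So C² = s²·A².
  Combining: V·J⁻¹·C² = (kg·m²·s⁻³·A⁻¹) · (kg⁻¹·m⁻²·s²) · (s²·A²) = s·A.
Both reduce to s·A.

Yes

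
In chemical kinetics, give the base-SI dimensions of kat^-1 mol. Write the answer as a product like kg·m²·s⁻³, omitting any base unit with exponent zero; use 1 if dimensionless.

s

kat = s⁻¹·mol.
So kat⁻¹ = s·mol⁻¹.
Combining: kat⁻¹·mol = (s·mol⁻¹) · mol = s.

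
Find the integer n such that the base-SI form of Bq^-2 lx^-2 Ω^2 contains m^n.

8

Bq = 1/s = s⁻¹ (activity is decays per second).
So Bq⁻² = s².
lx = lm/m² (illuminance = luminous flux per area),
    = m⁻²·cd.
So lx⁻² = m⁴·cd⁻².
Ω = V/A (resistance = voltage per current),
    = kg·m²·s⁻³·A⁻².
So Ω² = kg²·m⁴·s⁻⁶·A⁻⁴.
Combining: Bq⁻²·lx⁻²·Ω² = s² · (m⁴·cd⁻²) · (kg²·m⁴·s⁻⁶·A⁻⁴) = kg²·m⁸·s⁻⁴·A⁻⁴·cd⁻².
The exponent of m is 8.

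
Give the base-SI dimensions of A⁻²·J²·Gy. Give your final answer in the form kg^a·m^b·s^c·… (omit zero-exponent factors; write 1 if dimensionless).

kg²·m⁶·s⁻⁶·A⁻²

J = N·m (work = force × distance),
    = kg·m²·s⁻².
So J² = kg²·m⁴·s⁻⁴.
Gy = J/kg (absorbed dose = energy per mass),
    = m²·s⁻².
Combining: A⁻²·J²·Gy = A⁻² · (kg²·m⁴·s⁻⁴) · (m²·s⁻²) = kg²·m⁶·s⁻⁶·A⁻².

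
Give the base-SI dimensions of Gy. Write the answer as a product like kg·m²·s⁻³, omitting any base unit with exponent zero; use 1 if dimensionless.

Gy = J/kg (absorbed dose = energy per mass),
    = m²·s⁻².

m²·s⁻²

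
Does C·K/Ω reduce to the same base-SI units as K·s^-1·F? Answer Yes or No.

Left side:
  C = A·s = s·A (charge = current × time).
  Ω = V/A (resistance = voltage per current),
      = kg·m²·s⁻³·A⁻².
  So Ω⁻¹ = kg⁻¹·m⁻²·s³·A².
  Combining: C·Ω⁻¹·K = (s·A) · (kg⁻¹·m⁻²·s³·A²) · K = kg⁻¹·m⁻²·s⁴·A³·K.
Right side:
  F = kg⁻¹·m⁻²·s⁴·A².
  Combining: K·s⁻¹·F = K · s⁻¹ · (kg⁻¹·m⁻²·s⁴·A²) = kg⁻¹·m⁻²·s³·A²·K.
Left is kg⁻¹·m⁻²·s⁴·A³·K; right is kg⁻¹·m⁻²·s³·A²·K — different.

No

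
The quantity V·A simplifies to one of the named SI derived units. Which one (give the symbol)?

V = W/A (potential = power per current),
    = kg·m²·s⁻³·A⁻¹.
Combining: V·A = (kg·m²·s⁻³·A⁻¹) · A = kg·m²·s⁻³.
kg·m²·s⁻³ is the base-SI form of the watt.

W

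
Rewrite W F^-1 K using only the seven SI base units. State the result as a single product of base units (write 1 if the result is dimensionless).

kg²·m⁴·s⁻⁷·A⁻²·K

W = kg·m²·s⁻³.
F = kg⁻¹·m⁻²·s⁴·A².
So F⁻¹ = kg·m²·s⁻⁴·A⁻².
Combining: W·F⁻¹·K = (kg·m²·s⁻³) · (kg·m²·s⁻⁴·A⁻²) · K = kg²·m⁴·s⁻⁷·A⁻²·K.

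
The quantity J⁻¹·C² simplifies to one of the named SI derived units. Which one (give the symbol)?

F

J = kg·m²·s⁻².
So J⁻¹ = kg⁻¹·m⁻²·s².
C = s·A.
So C² = s²·A².
Combining: J⁻¹·C² = (kg⁻¹·m⁻²·s²) · (s²·A²) = kg⁻¹·m⁻²·s⁴·A².
kg⁻¹·m⁻²·s⁴·A² is the base-SI form of the farad.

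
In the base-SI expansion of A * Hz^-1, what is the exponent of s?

1

Hz = 1/s = s⁻¹ (frequency is cycles per second).
So Hz⁻¹ = s.
Combining: A·Hz⁻¹ = A · s = s·A.
The exponent of s is 1.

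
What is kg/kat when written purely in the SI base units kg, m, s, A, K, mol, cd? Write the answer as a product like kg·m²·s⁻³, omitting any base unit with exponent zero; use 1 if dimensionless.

kg·s·mol⁻¹

kat = s⁻¹·mol.
So kat⁻¹ = s·mol⁻¹.
Combining: kg·kat⁻¹ = kg · (s·mol⁻¹) = kg·s·mol⁻¹.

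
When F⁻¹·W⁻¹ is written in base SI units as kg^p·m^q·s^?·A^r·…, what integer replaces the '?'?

-1

F = C/V (capacitance = charge per voltage),
    = A·s/(kg·m²·s⁻³·A⁻¹) (substituting C and V),
    = kg⁻¹·m⁻²·s⁴·A².
So F⁻¹ = kg·m²·s⁻⁴·A⁻².
W = J/s (power = energy per time),
    = kg·m²·s⁻³.
So W⁻¹ = kg⁻¹·m⁻²·s³.
Combining: F⁻¹·W⁻¹ = (kg·m²·s⁻⁴·A⁻²) · (kg⁻¹·m⁻²·s³) = s⁻¹·A⁻².
The exponent of s is -1.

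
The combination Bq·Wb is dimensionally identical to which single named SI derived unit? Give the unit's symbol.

Bq = 1/s = s⁻¹ (activity is decays per second).
Wb = V·s (flux: a volt is a weber per second),
    = kg·m²·s⁻²·A⁻¹.
Combining: Bq·Wb = s⁻¹ · (kg·m²·s⁻²·A⁻¹) = kg·m²·s⁻³·A⁻¹.
kg·m²·s⁻³·A⁻¹ is the base-SI form of the volt.

V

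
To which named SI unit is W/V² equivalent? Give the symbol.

S

V = W/A (potential = power per current),
    = kg·m²·s⁻³·A⁻¹.
So V⁻² = kg⁻²·m⁻⁴·s⁶·A².
W = J/s (power = energy per time),
    = kg·m²·s⁻³.
Combining: V⁻²·W = (kg⁻²·m⁻⁴·s⁶·A²) · (kg·m²·s⁻³) = kg⁻¹·m⁻²·s³·A².
kg⁻¹·m⁻²·s³·A² is the base-SI form of the siemens.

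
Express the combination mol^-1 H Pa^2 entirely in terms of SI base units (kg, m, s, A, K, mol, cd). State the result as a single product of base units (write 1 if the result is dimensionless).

H = Wb/A (inductance = flux per current),
    = kg·m²·s⁻²·A⁻².
Pa = N/m² (pressure = force per area),
    = kg·m⁻¹·s⁻².
So Pa² = kg²·m⁻²·s⁻⁴.
Combining: mol⁻¹·H·Pa² = mol⁻¹ · (kg·m²·s⁻²·A⁻²) · (kg²·m⁻²·s⁻⁴) = kg³·s⁻⁶·A⁻²·mol⁻¹.

kg³·s⁻⁶·A⁻²·mol⁻¹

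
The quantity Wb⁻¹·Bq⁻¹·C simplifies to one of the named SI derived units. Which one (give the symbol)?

Wb = V·s (flux: a volt is a weber per second),
    = kg·m²·s⁻²·A⁻¹.
So Wb⁻¹ = kg⁻¹·m⁻²·s²·A.
Bq = 1/s = s⁻¹ (activity is decays per second).
So Bq⁻¹ = s.
C = A·s = s·A (charge = current × time).
Combining: Wb⁻¹·Bq⁻¹·C = (kg⁻¹·m⁻²·s²·A) · s · (s·A) = kg⁻¹·m⁻²·s⁴·A².
kg⁻¹·m⁻²·s⁴·A² is the base-SI form of the farad.

F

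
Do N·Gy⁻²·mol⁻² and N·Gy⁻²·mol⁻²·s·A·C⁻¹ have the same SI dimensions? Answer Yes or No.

Left side:
  N = kg·m·s⁻².
  Gy = m²·s⁻².
  So Gy⁻² = m⁻⁴·s⁴.
  Combining: N·Gy⁻²·mol⁻² = (kg·m·s⁻²) · (m⁻⁴·s⁴) · mol⁻² = kg·m⁻³·s²·mol⁻².
Right side:
  N = kg·m·s⁻².
  Gy = m²·s⁻².
  So Gy⁻² = m⁻⁴·s⁴.
  C = s·A.
  So C⁻¹ = s⁻¹·A⁻¹.
  Combining: N·Gy⁻²·mol⁻²·s·A·C⁻¹ = (kg·m·s⁻²) · (m⁻⁴·s⁴) · mol⁻² · s · A · (s⁻¹·A⁻¹) = kg·m⁻³·s²·mol⁻².
Both reduce to kg·m⁻³·s²·mol⁻².

Yes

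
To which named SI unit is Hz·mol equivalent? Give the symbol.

Hz = s⁻¹.
Combining: Hz·mol = s⁻¹ · mol = s⁻¹·mol.
s⁻¹·mol is the base-SI form of the katal.

kat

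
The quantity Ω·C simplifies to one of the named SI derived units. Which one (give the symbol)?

Wb

Ω = V/A (resistance = voltage per current),
    = kg·m²·s⁻³·A⁻².
C = A·s = s·A (charge = current × time).
Combining: Ω·C = (kg·m²·s⁻³·A⁻²) · (s·A) = kg·m²·s⁻²·A⁻¹.
kg·m²·s⁻²·A⁻¹ is the base-SI form of the weber.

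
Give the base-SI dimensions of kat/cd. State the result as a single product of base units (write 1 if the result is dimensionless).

s⁻¹·mol·cd⁻¹

kat = mol/s = s⁻¹·mol (catalytic activity).
Combining: kat·cd⁻¹ = (s⁻¹·mol) · cd⁻¹ = s⁻¹·mol·cd⁻¹.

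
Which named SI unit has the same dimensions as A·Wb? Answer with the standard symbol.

J

Wb = kg·m²·s⁻²·A⁻¹.
Combining: A·Wb = A · (kg·m²·s⁻²·A⁻¹) = kg·m²·s⁻².
kg·m²·s⁻² is the base-SI form of the joule.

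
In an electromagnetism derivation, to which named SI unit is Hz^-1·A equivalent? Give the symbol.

C

Hz = 1/s = s⁻¹ (frequency is cycles per second).
So Hz⁻¹ = s.
Combining: Hz⁻¹·A = s · A = s·A.
s·A is the base-SI form of the coulomb.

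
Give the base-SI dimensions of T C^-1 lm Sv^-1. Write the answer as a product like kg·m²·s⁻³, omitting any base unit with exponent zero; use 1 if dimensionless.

kg·m⁻²·s⁻¹·A⁻²·cd

T = Wb/m² (flux density = flux per area),
    = kg·s⁻²·A⁻¹.
C = A·s = s·A (charge = current × time).
So C⁻¹ = s⁻¹·A⁻¹.
lm = cd·sr = cd (luminous flux; sr is dimensionless).
Sv = J/kg (equivalent dose = energy per mass),
    = m²·s⁻².
So Sv⁻¹ = m⁻²·s².
Combining: T·C⁻¹·lm·Sv⁻¹ = (kg·s⁻²·A⁻¹) · (s⁻¹·A⁻¹) · cd · (m⁻²·s²) = kg·m⁻²·s⁻¹·A⁻²·cd.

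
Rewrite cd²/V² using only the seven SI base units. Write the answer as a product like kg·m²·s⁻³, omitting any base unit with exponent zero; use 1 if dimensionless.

kg⁻²·m⁻⁴·s⁶·A²·cd²

V = W/A (potential = power per current),
    = kg·m²·s⁻³·A⁻¹.
So V⁻² = kg⁻²·m⁻⁴·s⁶·A².
Combining: V⁻²·cd² = (kg⁻²·m⁻⁴·s⁶·A²) · cd² = kg⁻²·m⁻⁴·s⁶·A²·cd².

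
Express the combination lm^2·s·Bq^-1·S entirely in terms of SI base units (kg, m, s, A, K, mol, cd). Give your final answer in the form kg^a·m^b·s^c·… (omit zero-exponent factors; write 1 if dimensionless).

kg⁻¹·m⁻²·s⁵·A²·cd²

lm = cd.
So lm² = cd².
Bq = s⁻¹.
So Bq⁻¹ = s.
S = kg⁻¹·m⁻²·s³·A².
Combining: lm²·s·Bq⁻¹·S = cd² · s · s · (kg⁻¹·m⁻²·s³·A²) = kg⁻¹·m⁻²·s⁵·A²·cd².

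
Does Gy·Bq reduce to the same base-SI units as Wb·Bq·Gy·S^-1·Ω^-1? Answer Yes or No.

No

Left side:
  Gy = J/kg (absorbed dose = energy per mass),
      = m²·s⁻².
  Bq = 1/s = s⁻¹ (activity is decays per second).
  Combining: Gy·Bq = (m²·s⁻²) · s⁻¹ = m²·s⁻³.
Right side:
  Wb = V·s (flux: a volt is a weber per second),
      = kg·m²·s⁻²·A⁻¹.
  Bq = 1/s = s⁻¹ (activity is decays per second).
  Gy = J/kg (absorbed dose = energy per mass),
      = m²·s⁻².
  S = 1/Ω (conductance is reciprocal resistance),
      = kg⁻¹·m⁻²·s³·A².
  So S⁻¹ = kg·m²·s⁻³·A⁻².
  Ω = V/A (resistance = voltage per current),
      = kg·m²·s⁻³·A⁻².
  So Ω⁻¹ = kg⁻¹·m⁻²·s³·A².
  Combining: Wb·Bq·Gy·S⁻¹·Ω⁻¹ = (kg·m²·s⁻²·A⁻¹) · s⁻¹ · (m²·s⁻²) · (kg·m²·s⁻³·A⁻²) · (kg⁻¹·m⁻²·s³·A²) = kg·m⁴·s⁻⁵·A⁻¹.
Left is m²·s⁻³; right is kg·m⁴·s⁻⁵·A⁻¹ — different.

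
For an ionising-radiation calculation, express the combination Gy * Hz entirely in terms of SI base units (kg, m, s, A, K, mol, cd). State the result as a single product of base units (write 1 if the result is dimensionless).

m²·s⁻³

Gy = J/kg (absorbed dose = energy per mass),
    = m²·s⁻².
Hz = 1/s = s⁻¹ (frequency is cycles per second).
Combining: Gy·Hz = (m²·s⁻²) · s⁻¹ = m²·s⁻³.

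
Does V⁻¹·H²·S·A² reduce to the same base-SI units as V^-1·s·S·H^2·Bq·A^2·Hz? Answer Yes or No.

No

Left side:
  V = W/A (potential = power per current),
      = kg·m²·s⁻³·A⁻¹.
  So V⁻¹ = kg⁻¹·m⁻²·s³·A.
  H = Wb/A (inductance = flux per current),
      = kg·m²·s⁻²·A⁻².
  So H² = kg²·m⁴·s⁻⁴·A⁻⁴.
  S = 1/Ω (conductance is reciprocal resistance),
      = kg⁻¹·m⁻²·s³·A².
  Combining: V⁻¹·H²·S·A² = (kg⁻¹·m⁻²·s³·A) · (kg²·m⁴·s⁻⁴·A⁻⁴) · (kg⁻¹·m⁻²·s³·A²) · A² = s²·A.
Right side:
  V = W/A (potential = power per current),
      = kg·m²·s⁻³·A⁻¹.
  So V⁻¹ = kg⁻¹·m⁻²·s³·A.
  S = 1/Ω (conductance is reciprocal resistance),
      = kg⁻¹·m⁻²·s³·A².
  H = Wb/A (inductance = flux per current),
      = kg·m²·s⁻²·A⁻².
  So H² = kg²·m⁴·s⁻⁴·A⁻⁴.
  Bq = 1/s = s⁻¹ (activity is decays per second).
  Hz = 1/s = s⁻¹ (frequency is cycles per second).
  Combining: V⁻¹·s·S·H²·Bq·A²·Hz = (kg⁻¹·m⁻²·s³·A) · s · (kg⁻¹·m⁻²·s³·A²) · (kg²·m⁴·s⁻⁴·A⁻⁴) · s⁻¹ · A² · s⁻¹ = s·A.
Left is s²·A; right is s·A — different.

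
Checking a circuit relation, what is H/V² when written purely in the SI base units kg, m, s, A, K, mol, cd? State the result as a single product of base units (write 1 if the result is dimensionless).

kg⁻¹·m⁻²·s⁴

H = kg·m²·s⁻²·A⁻².
V = kg·m²·s⁻³·A⁻¹.
So V⁻² = kg⁻²·m⁻⁴·s⁶·A².
Combining: H·V⁻² = (kg·m²·s⁻²·A⁻²) · (kg⁻²·m⁻⁴·s⁶·A²) = kg⁻¹·m⁻²·s⁴.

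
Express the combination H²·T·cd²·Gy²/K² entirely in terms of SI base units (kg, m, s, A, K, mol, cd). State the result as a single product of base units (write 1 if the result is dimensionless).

H = Wb/A (inductance = flux per current),
    = kg·m²·s⁻²·A⁻².
So H² = kg²·m⁴·s⁻⁴·A⁻⁴.
T = Wb/m² (flux density = flux per area),
    = kg·s⁻²·A⁻¹.
Gy = J/kg (absorbed dose = energy per mass),
    = m²·s⁻².
So Gy² = m⁴·s⁻⁴.
Combining: H²·T·cd²·Gy²·K⁻² = (kg²·m⁴·s⁻⁴·A⁻⁴) · (kg·s⁻²·A⁻¹) · cd² · (m⁴·s⁻⁴) · K⁻² = kg³·m⁸·s⁻¹⁰·A⁻⁵·K⁻²·cd².

kg³·m⁸·s⁻¹⁰·A⁻⁵·K⁻²·cd²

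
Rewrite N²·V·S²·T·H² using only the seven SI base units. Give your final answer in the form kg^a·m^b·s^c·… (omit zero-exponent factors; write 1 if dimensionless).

kg⁴·m⁴·s⁻⁷·A⁻²

N = kg·m·s⁻².
So N² = kg²·m²·s⁻⁴.
V = kg·m²·s⁻³·A⁻¹.
S = kg⁻¹·m⁻²·s³·A².
So S² = kg⁻²·m⁻⁴·s⁶·A⁴.
T = kg·s⁻²·A⁻¹.
H = kg·m²·s⁻²·A⁻².
So H² = kg²·m⁴·s⁻⁴·A⁻⁴.
Combining: N²·V·S²·T·H² = (kg²·m²·s⁻⁴) · (kg·m²·s⁻³·A⁻¹) · (kg⁻²·m⁻⁴·s⁶·A⁴) · (kg·s⁻²·A⁻¹) · (kg²·m⁴·s⁻⁴·A⁻⁴) = kg⁴·m⁴·s⁻⁷·A⁻².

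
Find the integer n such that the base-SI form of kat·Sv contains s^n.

kat = s⁻¹·mol.
Sv = m²·s⁻².
Combining: kat·Sv = (s⁻¹·mol) · (m²·s⁻²) = m²·s⁻³·mol.
The exponent of s is -3.

-3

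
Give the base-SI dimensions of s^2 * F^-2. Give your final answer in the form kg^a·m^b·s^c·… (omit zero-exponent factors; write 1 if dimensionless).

kg²·m⁴·s⁻⁶·A⁻⁴

F = C/V (capacitance = charge per voltage),
    = A·s/(kg·m²·s⁻³·A⁻¹) (substituting C and V),
    = kg⁻¹·m⁻²·s⁴·A².
So F⁻² = kg²·m⁴·s⁻⁸·A⁻⁴.
Combining: s²·F⁻² = s² · (kg²·m⁴·s⁻⁸·A⁻⁴) = kg²·m⁴·s⁻⁶·A⁻⁴.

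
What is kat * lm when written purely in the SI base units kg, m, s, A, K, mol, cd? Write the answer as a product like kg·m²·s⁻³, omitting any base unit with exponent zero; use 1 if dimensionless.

s⁻¹·mol·cd

kat = s⁻¹·mol.
lm = cd.
Combining: kat·lm = (s⁻¹·mol) · cd = s⁻¹·mol·cd.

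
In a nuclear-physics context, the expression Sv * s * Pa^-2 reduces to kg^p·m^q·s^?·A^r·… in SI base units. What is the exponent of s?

Sv = J/kg (equivalent dose = energy per mass),
    = m²·s⁻².
Pa = N/m² (pressure = force per area),
    = kg·m⁻¹·s⁻².
So Pa⁻² = kg⁻²·m²·s⁴.
Combining: Sv·s·Pa⁻² = (m²·s⁻²) · s · (kg⁻²·m²·s⁴) = kg⁻²·m⁴·s³.
The exponent of s is 3.

3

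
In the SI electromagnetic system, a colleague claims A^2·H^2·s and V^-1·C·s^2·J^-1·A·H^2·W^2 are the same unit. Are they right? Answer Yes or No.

Left side:
  H = Wb/A (inductance = flux per current),
      = kg·m²·s⁻²·A⁻².
  So H² = kg²·m⁴·s⁻⁴·A⁻⁴.
  Combining: A²·H²·s = A² · (kg²·m⁴·s⁻⁴·A⁻⁴) · s = kg²·m⁴·s⁻³·A⁻².
Right side:
  V = W/A (potential = power per current),
      = kg·m²·s⁻³·A⁻¹.
  So V⁻¹ = kg⁻¹·m⁻²·s³·A.
  C = A·s = s·A (charge = current × time).
  J = N·m (work = force × distance),
      = kg·m²·s⁻².
  So J⁻¹ = kg⁻¹·m⁻²·s².
  H = Wb/A (inductance = flux per current),
      = kg·m²·s⁻²·A⁻².
  So H² = kg²·m⁴·s⁻⁴·A⁻⁴.
  W = J/s (power = energy per time),
      = kg·m²·s⁻³.
  So W² = kg²·m⁴·s⁻⁶.
  Combining: V⁻¹·C·s²·J⁻¹·A·H²·W² = (kg⁻¹·m⁻²·s³·A) · (s·A) · s² · (kg⁻¹·m⁻²·s²) · A · (kg²·m⁴·s⁻⁴·A⁻⁴) · (kg²·m⁴·s⁻⁶) = kg²·m⁴·s⁻²·A⁻¹.
Left is kg²·m⁴·s⁻³·A⁻²; right is kg²·m⁴·s⁻²·A⁻¹ — different.

No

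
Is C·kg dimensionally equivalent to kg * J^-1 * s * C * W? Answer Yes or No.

Yes

Left side:
  C = A·s = s·A (charge = current × time).
  Combining: C·kg = (s·A) · kg = kg·s·A.
Right side:
  J = kg·m²·s⁻².
  So J⁻¹ = kg⁻¹·m⁻²·s².
  C = s·A.
  W = kg·m²·s⁻³.
  Combining: kg·J⁻¹·s·C·W = kg · (kg⁻¹·m⁻²·s²) · s · (s·A) · (kg·m²·s⁻³) = kg·s·A.
Both reduce to kg·s·A.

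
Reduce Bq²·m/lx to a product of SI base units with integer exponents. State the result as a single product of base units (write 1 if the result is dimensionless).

Bq = s⁻¹.
So Bq² = s⁻².
lx = m⁻²·cd.
So lx⁻¹ = m²·cd⁻¹.
Combining: Bq²·lx⁻¹·m = s⁻² · (m²·cd⁻¹) · m = m³·s⁻²·cd⁻¹.

m³·s⁻²·cd⁻¹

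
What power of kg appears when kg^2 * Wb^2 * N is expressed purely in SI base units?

5

Wb = V·s (flux: a volt is a weber per second),
    = kg·m²·s⁻²·A⁻¹.
So Wb² = kg²·m⁴·s⁻⁴·A⁻².
N = kg·m/s² = kg·m·s⁻² (force = mass × acceleration).
Combining: kg²·Wb²·N = kg² · (kg²·m⁴·s⁻⁴·A⁻²) · (kg·m·s⁻²) = kg⁵·m⁵·s⁻⁶·A⁻².
The exponent of kg is 5.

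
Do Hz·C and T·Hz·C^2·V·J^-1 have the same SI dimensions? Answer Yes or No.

Left side:
  Hz = s⁻¹.
  C = s·A.
  Combining: Hz·C = s⁻¹ · (s·A) = A.
Right side:
  T = kg·s⁻²·A⁻¹.
  Hz = s⁻¹.
  C = s·A.
  So C² = s²·A².
  V = kg·m²·s⁻³·A⁻¹.
  J = kg·m²·s⁻².
  So J⁻¹ = kg⁻¹·m⁻²·s².
  Combining: T·Hz·C²·V·J⁻¹ = (kg·s⁻²·A⁻¹) · s⁻¹ · (s²·A²) · (kg·m²·s⁻³·A⁻¹) · (kg⁻¹·m⁻²·s²) = kg·s⁻².
Left is A; right is kg·s⁻² — different.

No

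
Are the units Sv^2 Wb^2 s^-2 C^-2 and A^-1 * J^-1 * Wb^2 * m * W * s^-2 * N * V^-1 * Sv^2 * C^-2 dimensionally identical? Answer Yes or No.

Yes

Left side:
  Sv = J/kg (equivalent dose = energy per mass),
      = m²·s⁻².
  So Sv² = m⁴·s⁻⁴.
  Wb = V·s (flux: a volt is a weber per second),
      = kg·m²·s⁻²·A⁻¹.
  So Wb² = kg²·m⁴·s⁻⁴·A⁻².
  C = A·s = s·A (charge = current × time).
  So C⁻² = s⁻²·A⁻².
  Combining: Sv²·Wb²·s⁻²·C⁻² = (m⁴·s⁻⁴) · (kg²·m⁴·s⁻⁴·A⁻²) · s⁻² · (s⁻²·A⁻²) = kg²·m⁸·s⁻¹²·A⁻⁴.
Right side:
  J = N·m (work = force × distance),
      = kg·m²·s⁻².
  So J⁻¹ = kg⁻¹·m⁻²·s².
  Wb = V·s (flux: a volt is a weber per second),
      = kg·m²·s⁻²·A⁻¹.
  So Wb² = kg²·m⁴·s⁻⁴·A⁻².
  W = J/s (power = energy per time),
      = kg·m²·s⁻³.
  N = kg·m/s² = kg·m·s⁻² (force = mass × acceleration).
  V = W/A (potential = power per current),
      = kg·m²·s⁻³·A⁻¹.
  So V⁻¹ = kg⁻¹·m⁻²·s³·A.
  Sv = J/kg (equivalent dose = energy per mass),
      = m²·s⁻².
  So Sv² = m⁴·s⁻⁴.
  C = A·s = s·A (charge = current × time).
  So C⁻² = s⁻²·A⁻².
  Combining: A⁻¹·J⁻¹·Wb²·m·W·s⁻²·N·V⁻¹·Sv²·C⁻² = A⁻¹ · (kg⁻¹·m⁻²·s²) · (kg²·m⁴·s⁻⁴·A⁻²) · m · (kg·m²·s⁻³) · s⁻² · (kg·m·s⁻²) · (kg⁻¹·m⁻²·s³·A) · (m⁴·s⁻⁴) · (s⁻²·A⁻²) = kg²·m⁸·s⁻¹²·A⁻⁴.
Both reduce to kg²·m⁸·s⁻¹²·A⁻⁴.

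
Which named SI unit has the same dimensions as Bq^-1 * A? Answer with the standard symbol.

C

Bq = s⁻¹.
So Bq⁻¹ = s.
Combining: Bq⁻¹·A = s · A = s·A.
s·A is the base-SI form of the coulomb.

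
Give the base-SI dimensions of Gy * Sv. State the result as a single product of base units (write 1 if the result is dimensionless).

m⁴·s⁻⁴

Gy = J/kg (absorbed dose = energy per mass),
    = m²·s⁻².
Sv = J/kg (equivalent dose = energy per mass),
    = m²·s⁻².
Combining: Gy·Sv = (m²·s⁻²) · (m²·s⁻²) = m⁴·s⁻⁴.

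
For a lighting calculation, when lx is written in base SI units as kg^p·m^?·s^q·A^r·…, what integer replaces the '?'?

-2

lx = lm/m² (illuminance = luminous flux per area),
    = m⁻²·cd.
The exponent of m is -2.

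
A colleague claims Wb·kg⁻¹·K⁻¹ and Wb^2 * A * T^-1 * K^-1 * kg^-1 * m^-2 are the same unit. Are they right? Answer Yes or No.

No

Left side:
  Wb = V·s (flux: a volt is a weber per second),
      = kg·m²·s⁻²·A⁻¹.
  Combining: Wb·kg⁻¹·K⁻¹ = (kg·m²·s⁻²·A⁻¹) · kg⁻¹ · K⁻¹ = m²·s⁻²·A⁻¹·K⁻¹.
Right side:
  Wb = V·s (flux: a volt is a weber per second),
      = kg·m²·s⁻²·A⁻¹.
  So Wb² = kg²·m⁴·s⁻⁴·A⁻².
  T = Wb/m² (flux density = flux per area),
      = kg·s⁻²·A⁻¹.
  So T⁻¹ = kg⁻¹·s²·A.
  Combining: Wb²·A·T⁻¹·K⁻¹·kg⁻¹·m⁻² = (kg²·m⁴·s⁻⁴·A⁻²) · A · (kg⁻¹·s²·A) · K⁻¹ · kg⁻¹ · m⁻² = m²·s⁻²·K⁻¹.
Left is m²·s⁻²·A⁻¹·K⁻¹; right is m²·s⁻²·K⁻¹ — different.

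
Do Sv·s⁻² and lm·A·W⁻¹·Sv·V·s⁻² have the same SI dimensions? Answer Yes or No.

Left side:
  Sv = J/kg (equivalent dose = energy per mass),
      = m²·s⁻².
  Combining: Sv·s⁻² = (m²·s⁻²) · s⁻² = m²·s⁻⁴.
Right side:
  lm = cd·sr = cd (luminous flux; sr is dimensionless).
  W = J/s (power = energy per time),
      = kg·m²·s⁻³.
  So W⁻¹ = kg⁻¹·m⁻²·s³.
  Sv = J/kg (equivalent dose = energy per mass),
      = m²·s⁻².
  V = W/A (potential = power per current),
      = kg·m²·s⁻³·A⁻¹.
  Combining: lm·A·W⁻¹·Sv·V·s⁻² = cd · A · (kg⁻¹·m⁻²·s³) · (m²·s⁻²) · (kg·m²·s⁻³·A⁻¹) · s⁻² = m²·s⁻⁴·cd.
Left is m²·s⁻⁴; right is m²·s⁻⁴·cd — different.

No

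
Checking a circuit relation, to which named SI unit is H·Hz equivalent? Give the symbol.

H = Wb/A (inductance = flux per current),
    = kg·m²·s⁻²·A⁻².
Hz = 1/s = s⁻¹ (frequency is cycles per second).
Combining: H·Hz = (kg·m²·s⁻²·A⁻²) · s⁻¹ = kg·m²·s⁻³·A⁻².
kg·m²·s⁻³·A⁻² is the base-SI form of the ohm.

Ω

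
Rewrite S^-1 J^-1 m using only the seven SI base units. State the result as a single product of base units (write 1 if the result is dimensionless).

S = 1/Ω (conductance is reciprocal resistance),
    = kg⁻¹·m⁻²·s³·A².
So S⁻¹ = kg·m²·s⁻³·A⁻².
J = N·m (work = force × distance),
    = kg·m²·s⁻².
So J⁻¹ = kg⁻¹·m⁻²·s².
Combining: S⁻¹·J⁻¹·m = (kg·m²·s⁻³·A⁻²) · (kg⁻¹·m⁻²·s²) · m = m·s⁻¹·A⁻².

m·s⁻¹·A⁻²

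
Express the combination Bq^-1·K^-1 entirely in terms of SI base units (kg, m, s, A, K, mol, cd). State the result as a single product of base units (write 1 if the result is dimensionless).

Bq = 1/s = s⁻¹ (activity is decays per second).
So Bq⁻¹ = s.
Combining: Bq⁻¹·K⁻¹ = s · K⁻¹ = s·K⁻¹.

s·K⁻¹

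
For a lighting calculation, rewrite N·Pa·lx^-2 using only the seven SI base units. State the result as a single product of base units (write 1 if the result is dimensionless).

kg²·m⁴·s⁻⁴·cd⁻²

N = kg·m/s² = kg·m·s⁻² (force = mass × acceleration).
Pa = N/m² (pressure = force per area),
    = kg·m⁻¹·s⁻².
lx = lm/m² (illuminance = luminous flux per area),
    = m⁻²·cd.
So lx⁻² = m⁴·cd⁻².
Combining: N·Pa·lx⁻² = (kg·m·s⁻²) · (kg·m⁻¹·s⁻²) · (m⁴·cd⁻²) = kg²·m⁴·s⁻⁴·cd⁻².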